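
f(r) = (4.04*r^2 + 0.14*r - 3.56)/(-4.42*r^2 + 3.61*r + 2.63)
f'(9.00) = 0.01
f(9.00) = -1.01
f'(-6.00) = 0.02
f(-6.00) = -0.79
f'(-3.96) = 0.04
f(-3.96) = -0.73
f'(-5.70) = 0.02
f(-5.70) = -0.79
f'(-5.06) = 0.03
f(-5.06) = -0.77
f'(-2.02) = 0.19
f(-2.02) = -0.56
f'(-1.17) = 0.79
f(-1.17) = -0.24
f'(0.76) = 1.79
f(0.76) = -0.40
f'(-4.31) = 0.04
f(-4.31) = -0.75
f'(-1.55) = 0.36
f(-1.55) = -0.44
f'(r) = (8.08*r + 0.14)/(-4.42*r^2 + 3.61*r + 2.63) + (8.84*r - 3.61)*(4.04*r^2 + 0.14*r - 3.56)/(-4.42*r^2 + 3.61*r + 2.63)^2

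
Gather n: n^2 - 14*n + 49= n^2 - 14*n + 49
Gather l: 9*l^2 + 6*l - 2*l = 9*l^2 + 4*l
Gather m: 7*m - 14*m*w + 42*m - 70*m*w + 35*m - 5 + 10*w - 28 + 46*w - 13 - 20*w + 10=m*(84 - 84*w) + 36*w - 36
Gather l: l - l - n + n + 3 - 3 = 0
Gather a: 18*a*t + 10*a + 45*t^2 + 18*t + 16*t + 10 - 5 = a*(18*t + 10) + 45*t^2 + 34*t + 5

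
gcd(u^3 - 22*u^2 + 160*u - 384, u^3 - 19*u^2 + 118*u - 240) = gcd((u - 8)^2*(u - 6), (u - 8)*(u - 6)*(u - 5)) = u^2 - 14*u + 48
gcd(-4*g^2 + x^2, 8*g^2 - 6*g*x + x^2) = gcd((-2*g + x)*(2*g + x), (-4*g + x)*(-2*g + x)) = -2*g + x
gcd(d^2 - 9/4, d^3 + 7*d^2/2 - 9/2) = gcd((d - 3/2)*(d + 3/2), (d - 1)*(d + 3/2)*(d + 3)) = d + 3/2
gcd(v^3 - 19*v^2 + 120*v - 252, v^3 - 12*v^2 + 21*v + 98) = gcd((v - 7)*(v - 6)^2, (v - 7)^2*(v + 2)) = v - 7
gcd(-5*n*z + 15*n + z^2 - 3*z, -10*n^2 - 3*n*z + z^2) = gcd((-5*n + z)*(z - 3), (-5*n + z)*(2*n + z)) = -5*n + z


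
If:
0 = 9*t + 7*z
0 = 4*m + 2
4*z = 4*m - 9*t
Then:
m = -1/2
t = -14/27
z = 2/3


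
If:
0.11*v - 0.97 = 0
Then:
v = 8.82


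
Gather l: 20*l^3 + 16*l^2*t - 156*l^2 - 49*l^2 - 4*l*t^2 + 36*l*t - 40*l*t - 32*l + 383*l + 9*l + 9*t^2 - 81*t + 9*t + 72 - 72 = 20*l^3 + l^2*(16*t - 205) + l*(-4*t^2 - 4*t + 360) + 9*t^2 - 72*t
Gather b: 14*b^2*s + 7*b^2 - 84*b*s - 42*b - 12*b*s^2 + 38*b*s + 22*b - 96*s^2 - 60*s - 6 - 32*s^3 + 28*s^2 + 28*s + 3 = b^2*(14*s + 7) + b*(-12*s^2 - 46*s - 20) - 32*s^3 - 68*s^2 - 32*s - 3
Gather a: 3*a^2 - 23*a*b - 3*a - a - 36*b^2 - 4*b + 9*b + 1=3*a^2 + a*(-23*b - 4) - 36*b^2 + 5*b + 1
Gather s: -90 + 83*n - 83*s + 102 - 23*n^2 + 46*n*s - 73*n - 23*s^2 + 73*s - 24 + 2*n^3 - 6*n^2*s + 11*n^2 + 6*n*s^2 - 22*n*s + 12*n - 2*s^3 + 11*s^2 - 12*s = 2*n^3 - 12*n^2 + 22*n - 2*s^3 + s^2*(6*n - 12) + s*(-6*n^2 + 24*n - 22) - 12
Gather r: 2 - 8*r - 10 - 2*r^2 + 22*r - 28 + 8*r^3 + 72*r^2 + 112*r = 8*r^3 + 70*r^2 + 126*r - 36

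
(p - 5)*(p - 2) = p^2 - 7*p + 10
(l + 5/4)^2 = l^2 + 5*l/2 + 25/16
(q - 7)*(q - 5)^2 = q^3 - 17*q^2 + 95*q - 175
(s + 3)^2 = s^2 + 6*s + 9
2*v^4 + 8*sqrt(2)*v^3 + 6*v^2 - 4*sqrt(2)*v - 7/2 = (v - sqrt(2)/2)*(v + 7*sqrt(2)/2)*(sqrt(2)*v + 1)^2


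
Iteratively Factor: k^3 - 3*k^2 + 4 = (k - 2)*(k^2 - k - 2) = (k - 2)*(k + 1)*(k - 2)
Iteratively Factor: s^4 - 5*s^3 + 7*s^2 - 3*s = (s - 1)*(s^3 - 4*s^2 + 3*s) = (s - 3)*(s - 1)*(s^2 - s) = (s - 3)*(s - 1)^2*(s)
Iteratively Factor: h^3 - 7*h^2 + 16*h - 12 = (h - 2)*(h^2 - 5*h + 6) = (h - 2)^2*(h - 3)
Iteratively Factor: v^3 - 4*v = (v + 2)*(v^2 - 2*v) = v*(v + 2)*(v - 2)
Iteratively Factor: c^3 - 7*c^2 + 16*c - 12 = (c - 2)*(c^2 - 5*c + 6) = (c - 3)*(c - 2)*(c - 2)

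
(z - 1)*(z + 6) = z^2 + 5*z - 6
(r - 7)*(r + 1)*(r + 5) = r^3 - r^2 - 37*r - 35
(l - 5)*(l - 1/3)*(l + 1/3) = l^3 - 5*l^2 - l/9 + 5/9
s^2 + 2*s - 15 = (s - 3)*(s + 5)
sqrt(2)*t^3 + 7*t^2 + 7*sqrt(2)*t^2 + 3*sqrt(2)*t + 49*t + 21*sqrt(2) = (t + 7)*(t + 3*sqrt(2))*(sqrt(2)*t + 1)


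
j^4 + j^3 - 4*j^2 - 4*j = j*(j - 2)*(j + 1)*(j + 2)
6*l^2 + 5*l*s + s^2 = (2*l + s)*(3*l + s)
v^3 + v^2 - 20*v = v*(v - 4)*(v + 5)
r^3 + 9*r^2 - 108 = (r - 3)*(r + 6)^2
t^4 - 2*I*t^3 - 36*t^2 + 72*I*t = t*(t - 6)*(t + 6)*(t - 2*I)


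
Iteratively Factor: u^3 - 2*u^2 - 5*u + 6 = (u - 3)*(u^2 + u - 2) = (u - 3)*(u + 2)*(u - 1)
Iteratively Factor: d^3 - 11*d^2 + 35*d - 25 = (d - 1)*(d^2 - 10*d + 25) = (d - 5)*(d - 1)*(d - 5)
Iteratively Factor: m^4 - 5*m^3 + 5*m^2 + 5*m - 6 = (m - 2)*(m^3 - 3*m^2 - m + 3) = (m - 2)*(m - 1)*(m^2 - 2*m - 3) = (m - 3)*(m - 2)*(m - 1)*(m + 1)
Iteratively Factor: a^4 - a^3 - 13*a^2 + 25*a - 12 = (a - 1)*(a^3 - 13*a + 12) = (a - 3)*(a - 1)*(a^2 + 3*a - 4) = (a - 3)*(a - 1)^2*(a + 4)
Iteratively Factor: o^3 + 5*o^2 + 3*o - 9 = (o + 3)*(o^2 + 2*o - 3) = (o + 3)^2*(o - 1)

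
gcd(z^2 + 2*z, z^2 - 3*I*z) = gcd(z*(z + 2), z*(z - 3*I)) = z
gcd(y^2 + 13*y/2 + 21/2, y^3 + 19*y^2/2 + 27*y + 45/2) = y + 3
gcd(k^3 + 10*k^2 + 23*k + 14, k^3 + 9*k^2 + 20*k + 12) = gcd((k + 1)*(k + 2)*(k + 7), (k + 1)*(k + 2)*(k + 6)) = k^2 + 3*k + 2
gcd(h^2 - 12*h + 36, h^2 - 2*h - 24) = h - 6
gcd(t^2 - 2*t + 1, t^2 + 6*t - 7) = t - 1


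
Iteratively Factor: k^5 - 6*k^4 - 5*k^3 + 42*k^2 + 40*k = (k - 5)*(k^4 - k^3 - 10*k^2 - 8*k) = (k - 5)*(k + 1)*(k^3 - 2*k^2 - 8*k) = k*(k - 5)*(k + 1)*(k^2 - 2*k - 8) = k*(k - 5)*(k - 4)*(k + 1)*(k + 2)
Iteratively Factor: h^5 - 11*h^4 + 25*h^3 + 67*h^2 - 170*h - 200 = (h + 2)*(h^4 - 13*h^3 + 51*h^2 - 35*h - 100) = (h - 4)*(h + 2)*(h^3 - 9*h^2 + 15*h + 25) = (h - 4)*(h + 1)*(h + 2)*(h^2 - 10*h + 25) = (h - 5)*(h - 4)*(h + 1)*(h + 2)*(h - 5)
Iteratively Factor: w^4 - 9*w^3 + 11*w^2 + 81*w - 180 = (w - 3)*(w^3 - 6*w^2 - 7*w + 60) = (w - 3)*(w + 3)*(w^2 - 9*w + 20) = (w - 4)*(w - 3)*(w + 3)*(w - 5)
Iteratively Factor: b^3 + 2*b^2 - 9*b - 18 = (b + 3)*(b^2 - b - 6) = (b + 2)*(b + 3)*(b - 3)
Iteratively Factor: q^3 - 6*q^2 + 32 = (q - 4)*(q^2 - 2*q - 8) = (q - 4)*(q + 2)*(q - 4)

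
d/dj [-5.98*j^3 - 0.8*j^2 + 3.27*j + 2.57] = -17.94*j^2 - 1.6*j + 3.27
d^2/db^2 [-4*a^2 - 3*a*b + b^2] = 2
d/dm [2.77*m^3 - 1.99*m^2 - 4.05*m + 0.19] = 8.31*m^2 - 3.98*m - 4.05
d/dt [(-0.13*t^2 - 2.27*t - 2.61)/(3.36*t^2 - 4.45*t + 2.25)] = (8.2057*t^2 + 16.9542*t - 16.722)/(11.2896*t^4 - 29.904*t^3 + 34.9225*t^2 - 20.025*t + 5.0625)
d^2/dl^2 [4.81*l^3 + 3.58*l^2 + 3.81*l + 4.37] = 28.86*l + 7.16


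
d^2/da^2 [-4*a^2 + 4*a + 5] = -8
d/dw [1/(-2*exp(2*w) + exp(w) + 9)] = (4*exp(w) - 1)*exp(w)/(-2*exp(2*w) + exp(w) + 9)^2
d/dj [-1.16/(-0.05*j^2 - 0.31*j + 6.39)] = (-0.116*j - 0.3596)/(0.05*j^2 + 0.31*j - 6.39)^2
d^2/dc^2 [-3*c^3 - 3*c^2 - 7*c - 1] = -18*c - 6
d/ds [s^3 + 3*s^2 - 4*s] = 3*s^2 + 6*s - 4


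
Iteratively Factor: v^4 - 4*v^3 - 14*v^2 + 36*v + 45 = (v - 3)*(v^3 - v^2 - 17*v - 15) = (v - 3)*(v + 3)*(v^2 - 4*v - 5) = (v - 5)*(v - 3)*(v + 3)*(v + 1)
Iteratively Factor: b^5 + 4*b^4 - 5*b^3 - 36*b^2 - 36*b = (b + 2)*(b^4 + 2*b^3 - 9*b^2 - 18*b) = (b - 3)*(b + 2)*(b^3 + 5*b^2 + 6*b) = b*(b - 3)*(b + 2)*(b^2 + 5*b + 6) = b*(b - 3)*(b + 2)^2*(b + 3)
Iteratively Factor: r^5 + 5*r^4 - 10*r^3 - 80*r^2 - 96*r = (r + 3)*(r^4 + 2*r^3 - 16*r^2 - 32*r) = (r + 3)*(r + 4)*(r^3 - 2*r^2 - 8*r) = (r + 2)*(r + 3)*(r + 4)*(r^2 - 4*r) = (r - 4)*(r + 2)*(r + 3)*(r + 4)*(r)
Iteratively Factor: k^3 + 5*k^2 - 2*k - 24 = (k + 4)*(k^2 + k - 6) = (k - 2)*(k + 4)*(k + 3)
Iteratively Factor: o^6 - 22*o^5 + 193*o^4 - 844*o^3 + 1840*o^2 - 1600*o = (o - 4)*(o^5 - 18*o^4 + 121*o^3 - 360*o^2 + 400*o) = (o - 5)*(o - 4)*(o^4 - 13*o^3 + 56*o^2 - 80*o) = (o - 5)*(o - 4)^2*(o^3 - 9*o^2 + 20*o) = o*(o - 5)*(o - 4)^2*(o^2 - 9*o + 20) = o*(o - 5)*(o - 4)^3*(o - 5)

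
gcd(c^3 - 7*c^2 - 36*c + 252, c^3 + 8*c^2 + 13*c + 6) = c + 6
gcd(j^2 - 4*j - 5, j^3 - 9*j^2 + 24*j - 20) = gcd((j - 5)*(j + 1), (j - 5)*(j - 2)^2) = j - 5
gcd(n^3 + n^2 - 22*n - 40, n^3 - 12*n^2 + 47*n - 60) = n - 5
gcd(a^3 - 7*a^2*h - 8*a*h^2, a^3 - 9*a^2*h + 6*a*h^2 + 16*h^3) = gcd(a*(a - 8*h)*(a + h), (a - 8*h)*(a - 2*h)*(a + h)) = a^2 - 7*a*h - 8*h^2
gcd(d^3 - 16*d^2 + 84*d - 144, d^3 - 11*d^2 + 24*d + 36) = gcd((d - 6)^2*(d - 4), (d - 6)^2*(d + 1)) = d^2 - 12*d + 36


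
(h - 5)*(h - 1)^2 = h^3 - 7*h^2 + 11*h - 5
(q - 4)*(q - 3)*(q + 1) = q^3 - 6*q^2 + 5*q + 12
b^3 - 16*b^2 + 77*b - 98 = (b - 7)^2*(b - 2)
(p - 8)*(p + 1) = p^2 - 7*p - 8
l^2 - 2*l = l*(l - 2)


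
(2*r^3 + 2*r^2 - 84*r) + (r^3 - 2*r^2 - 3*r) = 3*r^3 - 87*r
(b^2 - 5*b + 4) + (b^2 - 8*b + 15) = 2*b^2 - 13*b + 19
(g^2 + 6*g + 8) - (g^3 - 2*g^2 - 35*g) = -g^3 + 3*g^2 + 41*g + 8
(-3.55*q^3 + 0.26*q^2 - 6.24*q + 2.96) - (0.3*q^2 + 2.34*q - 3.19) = -3.55*q^3 - 0.04*q^2 - 8.58*q + 6.15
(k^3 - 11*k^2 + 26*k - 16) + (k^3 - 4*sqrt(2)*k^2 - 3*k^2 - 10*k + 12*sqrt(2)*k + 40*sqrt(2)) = 2*k^3 - 14*k^2 - 4*sqrt(2)*k^2 + 16*k + 12*sqrt(2)*k - 16 + 40*sqrt(2)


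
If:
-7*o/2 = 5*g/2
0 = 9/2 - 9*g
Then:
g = 1/2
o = -5/14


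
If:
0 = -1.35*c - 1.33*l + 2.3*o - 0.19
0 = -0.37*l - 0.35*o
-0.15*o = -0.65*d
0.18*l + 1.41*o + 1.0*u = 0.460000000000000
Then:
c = 0.837208213227398 - 2.12597598688726*u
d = 0.0856266036122151 - 0.186144790461337*u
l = 0.763025942882058*u - 0.350991933725747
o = 0.371048615652932 - 0.806627425332461*u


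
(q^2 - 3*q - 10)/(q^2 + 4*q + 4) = (q - 5)/(q + 2)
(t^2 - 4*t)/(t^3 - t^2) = (t - 4)/(t*(t - 1))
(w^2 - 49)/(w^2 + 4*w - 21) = (w - 7)/(w - 3)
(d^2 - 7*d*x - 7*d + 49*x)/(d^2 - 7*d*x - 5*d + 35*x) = (d - 7)/(d - 5)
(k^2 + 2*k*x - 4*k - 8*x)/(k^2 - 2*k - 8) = (k + 2*x)/(k + 2)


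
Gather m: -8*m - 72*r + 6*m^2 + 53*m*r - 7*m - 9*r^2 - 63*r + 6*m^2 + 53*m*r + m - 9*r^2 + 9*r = 12*m^2 + m*(106*r - 14) - 18*r^2 - 126*r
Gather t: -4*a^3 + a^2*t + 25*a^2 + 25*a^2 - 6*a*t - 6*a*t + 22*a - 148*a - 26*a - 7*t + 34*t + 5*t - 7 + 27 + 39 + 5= -4*a^3 + 50*a^2 - 152*a + t*(a^2 - 12*a + 32) + 64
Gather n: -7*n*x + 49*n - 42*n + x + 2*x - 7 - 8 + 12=n*(7 - 7*x) + 3*x - 3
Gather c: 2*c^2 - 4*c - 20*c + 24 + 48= 2*c^2 - 24*c + 72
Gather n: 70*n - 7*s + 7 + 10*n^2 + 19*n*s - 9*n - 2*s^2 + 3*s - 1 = 10*n^2 + n*(19*s + 61) - 2*s^2 - 4*s + 6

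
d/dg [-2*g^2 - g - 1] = -4*g - 1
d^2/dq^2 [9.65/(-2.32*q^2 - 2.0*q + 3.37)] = (103.88032*q^2 + 89.552*q - 9.65*(4.64*q + 2.0)*(9.28*q + 4.0) - 150.89512)/(2.32*q^2 + 2.0*q - 3.37)^3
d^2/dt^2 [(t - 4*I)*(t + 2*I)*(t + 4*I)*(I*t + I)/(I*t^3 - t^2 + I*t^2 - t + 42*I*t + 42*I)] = 10*(-5*t^3 - 6*I*t^2 + 636*t + 296*I)/(t^6 + 3*I*t^5 + 123*t^4 + 251*I*t^3 + 5166*t^2 + 5292*I*t + 74088)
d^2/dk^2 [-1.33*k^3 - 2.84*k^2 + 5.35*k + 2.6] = -7.98*k - 5.68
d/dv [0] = 0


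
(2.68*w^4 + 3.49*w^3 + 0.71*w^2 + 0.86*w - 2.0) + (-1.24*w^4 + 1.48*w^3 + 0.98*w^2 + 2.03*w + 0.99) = 1.44*w^4 + 4.97*w^3 + 1.69*w^2 + 2.89*w - 1.01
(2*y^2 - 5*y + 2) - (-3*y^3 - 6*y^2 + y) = 3*y^3 + 8*y^2 - 6*y + 2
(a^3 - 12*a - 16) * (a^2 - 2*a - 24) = a^5 - 2*a^4 - 36*a^3 + 8*a^2 + 320*a + 384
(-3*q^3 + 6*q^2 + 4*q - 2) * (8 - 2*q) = 6*q^4 - 36*q^3 + 40*q^2 + 36*q - 16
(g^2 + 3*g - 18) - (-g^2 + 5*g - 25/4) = 2*g^2 - 2*g - 47/4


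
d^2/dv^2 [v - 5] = 0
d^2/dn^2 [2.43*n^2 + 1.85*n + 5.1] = 4.86000000000000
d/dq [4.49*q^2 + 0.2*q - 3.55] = 8.98*q + 0.2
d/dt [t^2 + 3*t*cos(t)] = -3*t*sin(t) + 2*t + 3*cos(t)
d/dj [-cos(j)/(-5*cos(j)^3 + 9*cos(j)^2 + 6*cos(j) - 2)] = 16*(10*cos(j)^3 - 9*cos(j)^2 - 2)*sin(j)/(9*cos(j) + 18*cos(2*j) - 5*cos(3*j) + 10)^2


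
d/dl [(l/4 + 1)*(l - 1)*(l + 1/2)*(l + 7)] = l^3 + 63*l^2/8 + 11*l - 39/8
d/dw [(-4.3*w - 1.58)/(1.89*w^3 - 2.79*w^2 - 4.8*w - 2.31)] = (16.254*w^3 - 3.0384*w^2 - 8.8164*w + 2.349)/(3.5721*w^6 - 10.5462*w^5 - 10.3599*w^4 + 18.0522*w^3 + 35.9298*w^2 + 22.176*w + 5.3361)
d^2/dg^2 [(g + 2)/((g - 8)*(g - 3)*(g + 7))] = 2*(3*g^5 + 5*g^3 - 1230*g^2 + 2280*g + 15866)/(g^9 - 12*g^8 - 111*g^7 + 1712*g^6 + 1851*g^5 - 79068*g^4 + 149491*g^3 + 1077048*g^2 - 4487616*g + 4741632)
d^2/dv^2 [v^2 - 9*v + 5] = 2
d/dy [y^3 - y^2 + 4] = y*(3*y - 2)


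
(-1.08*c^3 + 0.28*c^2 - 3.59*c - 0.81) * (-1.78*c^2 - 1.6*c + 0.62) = 1.9224*c^5 + 1.2296*c^4 + 5.2726*c^3 + 7.3594*c^2 - 0.9298*c - 0.5022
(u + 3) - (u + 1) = 2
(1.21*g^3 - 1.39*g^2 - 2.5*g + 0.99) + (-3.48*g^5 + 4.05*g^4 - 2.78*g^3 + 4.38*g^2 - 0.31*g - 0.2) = -3.48*g^5 + 4.05*g^4 - 1.57*g^3 + 2.99*g^2 - 2.81*g + 0.79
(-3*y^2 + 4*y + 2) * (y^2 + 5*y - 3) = -3*y^4 - 11*y^3 + 31*y^2 - 2*y - 6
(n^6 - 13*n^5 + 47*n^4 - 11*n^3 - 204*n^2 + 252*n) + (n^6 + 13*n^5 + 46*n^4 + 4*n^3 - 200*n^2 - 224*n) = 2*n^6 + 93*n^4 - 7*n^3 - 404*n^2 + 28*n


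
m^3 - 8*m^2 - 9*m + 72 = (m - 8)*(m - 3)*(m + 3)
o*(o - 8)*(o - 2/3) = o^3 - 26*o^2/3 + 16*o/3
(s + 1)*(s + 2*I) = s^2 + s + 2*I*s + 2*I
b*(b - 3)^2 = b^3 - 6*b^2 + 9*b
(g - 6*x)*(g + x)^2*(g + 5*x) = g^4 + g^3*x - 31*g^2*x^2 - 61*g*x^3 - 30*x^4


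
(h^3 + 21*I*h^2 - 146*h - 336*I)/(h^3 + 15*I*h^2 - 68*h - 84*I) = (h + 8*I)/(h + 2*I)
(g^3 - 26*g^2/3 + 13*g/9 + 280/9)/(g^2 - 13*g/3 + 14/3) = (3*g^2 - 19*g - 40)/(3*(g - 2))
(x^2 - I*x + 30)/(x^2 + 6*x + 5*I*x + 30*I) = (x - 6*I)/(x + 6)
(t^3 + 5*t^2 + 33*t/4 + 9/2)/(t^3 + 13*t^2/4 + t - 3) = (4*t^2 + 12*t + 9)/(4*t^2 + 5*t - 6)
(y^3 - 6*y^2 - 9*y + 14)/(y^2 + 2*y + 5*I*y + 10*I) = (y^2 - 8*y + 7)/(y + 5*I)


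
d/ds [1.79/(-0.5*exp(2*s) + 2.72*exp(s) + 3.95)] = (1.79*exp(s) - 4.8688)*exp(s)/(-0.5*exp(2*s) + 2.72*exp(s) + 3.95)^2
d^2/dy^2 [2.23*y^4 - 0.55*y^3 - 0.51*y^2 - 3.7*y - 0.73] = 26.76*y^2 - 3.3*y - 1.02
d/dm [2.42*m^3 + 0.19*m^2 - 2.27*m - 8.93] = 7.26*m^2 + 0.38*m - 2.27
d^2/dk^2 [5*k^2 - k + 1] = 10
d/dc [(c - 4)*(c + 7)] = 2*c + 3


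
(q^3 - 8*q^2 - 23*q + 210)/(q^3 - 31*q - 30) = (q - 7)/(q + 1)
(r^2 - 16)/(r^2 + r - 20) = (r + 4)/(r + 5)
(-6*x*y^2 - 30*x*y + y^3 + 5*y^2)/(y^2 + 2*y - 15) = y*(-6*x + y)/(y - 3)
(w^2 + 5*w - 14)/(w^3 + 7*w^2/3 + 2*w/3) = 3*(w^2 + 5*w - 14)/(w*(3*w^2 + 7*w + 2))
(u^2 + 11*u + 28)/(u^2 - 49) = (u + 4)/(u - 7)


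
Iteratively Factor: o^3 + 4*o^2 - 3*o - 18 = (o - 2)*(o^2 + 6*o + 9) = (o - 2)*(o + 3)*(o + 3)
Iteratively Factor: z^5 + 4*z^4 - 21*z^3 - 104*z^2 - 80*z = (z + 4)*(z^4 - 21*z^2 - 20*z) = (z + 1)*(z + 4)*(z^3 - z^2 - 20*z) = z*(z + 1)*(z + 4)*(z^2 - z - 20) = z*(z + 1)*(z + 4)^2*(z - 5)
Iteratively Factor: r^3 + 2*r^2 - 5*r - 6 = (r - 2)*(r^2 + 4*r + 3) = (r - 2)*(r + 1)*(r + 3)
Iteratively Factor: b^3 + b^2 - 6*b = (b - 2)*(b^2 + 3*b) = b*(b - 2)*(b + 3)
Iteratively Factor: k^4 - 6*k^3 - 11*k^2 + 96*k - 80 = (k - 4)*(k^3 - 2*k^2 - 19*k + 20) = (k - 4)*(k - 1)*(k^2 - k - 20) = (k - 5)*(k - 4)*(k - 1)*(k + 4)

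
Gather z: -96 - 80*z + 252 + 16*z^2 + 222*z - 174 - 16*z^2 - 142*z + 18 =0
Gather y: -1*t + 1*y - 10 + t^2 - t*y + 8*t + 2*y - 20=t^2 + 7*t + y*(3 - t) - 30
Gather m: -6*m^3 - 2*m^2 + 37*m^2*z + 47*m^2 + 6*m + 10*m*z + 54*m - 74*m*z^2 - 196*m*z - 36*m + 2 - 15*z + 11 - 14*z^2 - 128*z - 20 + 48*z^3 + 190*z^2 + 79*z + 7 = -6*m^3 + m^2*(37*z + 45) + m*(-74*z^2 - 186*z + 24) + 48*z^3 + 176*z^2 - 64*z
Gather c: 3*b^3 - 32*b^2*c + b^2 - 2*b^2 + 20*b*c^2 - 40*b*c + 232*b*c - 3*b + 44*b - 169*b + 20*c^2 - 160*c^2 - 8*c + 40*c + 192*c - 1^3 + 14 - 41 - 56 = 3*b^3 - b^2 - 128*b + c^2*(20*b - 140) + c*(-32*b^2 + 192*b + 224) - 84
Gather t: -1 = -1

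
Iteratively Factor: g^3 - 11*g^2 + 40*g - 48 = (g - 3)*(g^2 - 8*g + 16) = (g - 4)*(g - 3)*(g - 4)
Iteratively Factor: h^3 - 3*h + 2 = (h - 1)*(h^2 + h - 2) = (h - 1)^2*(h + 2)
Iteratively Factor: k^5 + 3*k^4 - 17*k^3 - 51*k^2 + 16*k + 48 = (k + 4)*(k^4 - k^3 - 13*k^2 + k + 12) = (k - 1)*(k + 4)*(k^3 - 13*k - 12) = (k - 4)*(k - 1)*(k + 4)*(k^2 + 4*k + 3) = (k - 4)*(k - 1)*(k + 3)*(k + 4)*(k + 1)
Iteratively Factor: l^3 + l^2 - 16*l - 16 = (l - 4)*(l^2 + 5*l + 4) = (l - 4)*(l + 4)*(l + 1)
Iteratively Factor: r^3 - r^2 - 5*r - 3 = (r + 1)*(r^2 - 2*r - 3) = (r + 1)^2*(r - 3)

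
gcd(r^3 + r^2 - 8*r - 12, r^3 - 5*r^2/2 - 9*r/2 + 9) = r^2 - r - 6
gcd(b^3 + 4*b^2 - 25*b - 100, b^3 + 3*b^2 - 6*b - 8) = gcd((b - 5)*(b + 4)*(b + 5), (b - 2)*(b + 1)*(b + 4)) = b + 4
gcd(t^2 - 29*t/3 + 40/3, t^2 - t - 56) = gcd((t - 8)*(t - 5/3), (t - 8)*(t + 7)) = t - 8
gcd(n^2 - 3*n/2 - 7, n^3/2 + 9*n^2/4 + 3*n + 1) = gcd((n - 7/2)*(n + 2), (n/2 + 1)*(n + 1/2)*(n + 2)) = n + 2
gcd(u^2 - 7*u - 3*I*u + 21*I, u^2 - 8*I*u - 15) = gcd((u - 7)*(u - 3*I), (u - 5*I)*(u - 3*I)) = u - 3*I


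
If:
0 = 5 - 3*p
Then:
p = 5/3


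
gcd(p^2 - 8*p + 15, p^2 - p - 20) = p - 5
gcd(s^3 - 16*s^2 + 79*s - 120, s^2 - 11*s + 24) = s^2 - 11*s + 24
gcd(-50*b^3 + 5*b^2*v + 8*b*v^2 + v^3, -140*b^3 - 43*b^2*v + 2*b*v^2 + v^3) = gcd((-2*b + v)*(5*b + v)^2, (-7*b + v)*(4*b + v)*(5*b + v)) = 5*b + v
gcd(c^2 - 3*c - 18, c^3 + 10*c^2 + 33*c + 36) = c + 3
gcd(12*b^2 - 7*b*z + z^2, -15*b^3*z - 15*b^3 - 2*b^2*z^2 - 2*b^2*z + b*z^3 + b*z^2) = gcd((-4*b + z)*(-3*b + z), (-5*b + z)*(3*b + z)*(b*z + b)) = 1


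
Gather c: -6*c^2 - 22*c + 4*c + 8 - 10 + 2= -6*c^2 - 18*c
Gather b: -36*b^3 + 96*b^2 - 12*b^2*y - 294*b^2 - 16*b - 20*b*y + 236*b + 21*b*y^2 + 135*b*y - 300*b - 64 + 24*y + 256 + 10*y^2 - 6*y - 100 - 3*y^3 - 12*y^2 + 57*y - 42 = -36*b^3 + b^2*(-12*y - 198) + b*(21*y^2 + 115*y - 80) - 3*y^3 - 2*y^2 + 75*y + 50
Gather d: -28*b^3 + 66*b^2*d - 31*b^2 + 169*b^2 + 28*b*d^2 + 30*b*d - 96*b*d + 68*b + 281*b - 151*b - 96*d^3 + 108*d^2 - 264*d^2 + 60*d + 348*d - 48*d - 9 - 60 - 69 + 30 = -28*b^3 + 138*b^2 + 198*b - 96*d^3 + d^2*(28*b - 156) + d*(66*b^2 - 66*b + 360) - 108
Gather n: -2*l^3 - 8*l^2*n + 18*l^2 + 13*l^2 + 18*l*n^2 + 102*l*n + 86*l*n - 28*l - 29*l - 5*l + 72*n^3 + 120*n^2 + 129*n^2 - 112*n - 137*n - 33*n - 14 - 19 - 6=-2*l^3 + 31*l^2 - 62*l + 72*n^3 + n^2*(18*l + 249) + n*(-8*l^2 + 188*l - 282) - 39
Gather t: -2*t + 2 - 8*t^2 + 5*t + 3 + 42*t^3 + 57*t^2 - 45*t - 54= 42*t^3 + 49*t^2 - 42*t - 49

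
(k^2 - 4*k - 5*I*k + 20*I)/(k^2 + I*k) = (k^2 - 4*k - 5*I*k + 20*I)/(k*(k + I))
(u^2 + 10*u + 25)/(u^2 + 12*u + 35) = (u + 5)/(u + 7)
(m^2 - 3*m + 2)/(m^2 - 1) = (m - 2)/(m + 1)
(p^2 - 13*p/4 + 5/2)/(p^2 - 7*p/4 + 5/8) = 2*(p - 2)/(2*p - 1)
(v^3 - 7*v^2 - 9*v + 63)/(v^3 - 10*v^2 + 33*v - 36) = (v^2 - 4*v - 21)/(v^2 - 7*v + 12)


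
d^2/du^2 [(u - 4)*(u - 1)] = 2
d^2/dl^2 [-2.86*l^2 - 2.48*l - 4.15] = -5.72000000000000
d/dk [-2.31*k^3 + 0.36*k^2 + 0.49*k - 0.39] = -6.93*k^2 + 0.72*k + 0.49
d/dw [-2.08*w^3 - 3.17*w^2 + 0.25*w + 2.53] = -6.24*w^2 - 6.34*w + 0.25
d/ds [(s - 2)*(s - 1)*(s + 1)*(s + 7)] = 4*s^3 + 15*s^2 - 30*s - 5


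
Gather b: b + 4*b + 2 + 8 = 5*b + 10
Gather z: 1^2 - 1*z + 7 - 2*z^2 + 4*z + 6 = -2*z^2 + 3*z + 14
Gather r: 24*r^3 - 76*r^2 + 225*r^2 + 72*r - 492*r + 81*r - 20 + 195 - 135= 24*r^3 + 149*r^2 - 339*r + 40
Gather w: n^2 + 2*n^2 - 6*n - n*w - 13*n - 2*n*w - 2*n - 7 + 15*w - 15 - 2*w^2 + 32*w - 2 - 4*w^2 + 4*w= 3*n^2 - 21*n - 6*w^2 + w*(51 - 3*n) - 24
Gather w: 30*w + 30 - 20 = 30*w + 10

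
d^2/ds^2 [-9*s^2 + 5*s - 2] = -18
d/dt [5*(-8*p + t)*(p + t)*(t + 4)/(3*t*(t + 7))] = 5*(8*p^2*t^2 + 64*p^2*t + 224*p^2 - 21*p*t^2 + t^4 + 14*t^3 + 28*t^2)/(3*t^2*(t^2 + 14*t + 49))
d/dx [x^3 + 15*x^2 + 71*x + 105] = 3*x^2 + 30*x + 71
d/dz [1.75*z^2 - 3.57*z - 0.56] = 3.5*z - 3.57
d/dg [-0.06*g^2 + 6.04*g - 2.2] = 6.04 - 0.12*g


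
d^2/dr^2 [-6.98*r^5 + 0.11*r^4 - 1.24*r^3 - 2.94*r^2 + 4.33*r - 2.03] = -139.6*r^3 + 1.32*r^2 - 7.44*r - 5.88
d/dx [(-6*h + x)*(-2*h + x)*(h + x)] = 4*h^2 - 14*h*x + 3*x^2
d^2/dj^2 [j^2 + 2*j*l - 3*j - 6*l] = 2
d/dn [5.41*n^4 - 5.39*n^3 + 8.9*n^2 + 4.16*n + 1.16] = 21.64*n^3 - 16.17*n^2 + 17.8*n + 4.16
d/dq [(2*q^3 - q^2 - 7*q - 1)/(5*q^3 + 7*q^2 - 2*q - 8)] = (19*q^4 + 62*q^3 + 18*q^2 + 30*q + 54)/(25*q^6 + 70*q^5 + 29*q^4 - 108*q^3 - 108*q^2 + 32*q + 64)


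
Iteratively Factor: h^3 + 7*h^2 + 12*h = (h + 4)*(h^2 + 3*h) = (h + 3)*(h + 4)*(h)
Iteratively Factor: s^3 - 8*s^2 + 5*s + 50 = (s + 2)*(s^2 - 10*s + 25) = (s - 5)*(s + 2)*(s - 5)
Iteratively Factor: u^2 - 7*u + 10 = (u - 5)*(u - 2)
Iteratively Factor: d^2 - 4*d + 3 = (d - 1)*(d - 3)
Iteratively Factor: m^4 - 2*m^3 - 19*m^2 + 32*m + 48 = (m + 4)*(m^3 - 6*m^2 + 5*m + 12) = (m + 1)*(m + 4)*(m^2 - 7*m + 12) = (m - 3)*(m + 1)*(m + 4)*(m - 4)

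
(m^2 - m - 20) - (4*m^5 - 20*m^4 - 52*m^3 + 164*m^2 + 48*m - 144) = -4*m^5 + 20*m^4 + 52*m^3 - 163*m^2 - 49*m + 124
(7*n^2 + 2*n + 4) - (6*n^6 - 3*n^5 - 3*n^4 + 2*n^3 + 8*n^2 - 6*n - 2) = -6*n^6 + 3*n^5 + 3*n^4 - 2*n^3 - n^2 + 8*n + 6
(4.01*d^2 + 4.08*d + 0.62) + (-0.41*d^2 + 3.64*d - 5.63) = 3.6*d^2 + 7.72*d - 5.01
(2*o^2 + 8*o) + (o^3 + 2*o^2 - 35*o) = o^3 + 4*o^2 - 27*o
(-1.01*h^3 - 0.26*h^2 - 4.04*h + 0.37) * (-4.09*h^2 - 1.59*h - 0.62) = 4.1309*h^5 + 2.6693*h^4 + 17.5632*h^3 + 5.0715*h^2 + 1.9165*h - 0.2294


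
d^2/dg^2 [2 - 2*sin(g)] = 2*sin(g)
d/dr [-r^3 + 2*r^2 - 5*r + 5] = -3*r^2 + 4*r - 5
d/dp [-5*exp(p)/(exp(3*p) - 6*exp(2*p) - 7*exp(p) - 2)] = 10*(exp(3*p) - 3*exp(2*p) + 1)*exp(p)/(exp(6*p) - 12*exp(5*p) + 22*exp(4*p) + 80*exp(3*p) + 73*exp(2*p) + 28*exp(p) + 4)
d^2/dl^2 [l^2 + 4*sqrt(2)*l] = 2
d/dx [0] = 0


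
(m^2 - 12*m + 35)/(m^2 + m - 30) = (m - 7)/(m + 6)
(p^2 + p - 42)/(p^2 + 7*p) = (p - 6)/p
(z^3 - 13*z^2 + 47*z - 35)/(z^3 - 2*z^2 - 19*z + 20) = (z - 7)/(z + 4)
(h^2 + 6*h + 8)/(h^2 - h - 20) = (h + 2)/(h - 5)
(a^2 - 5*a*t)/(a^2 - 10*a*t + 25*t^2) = a/(a - 5*t)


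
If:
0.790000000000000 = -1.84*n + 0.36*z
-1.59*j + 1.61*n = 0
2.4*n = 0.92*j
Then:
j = 0.00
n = 0.00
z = 2.19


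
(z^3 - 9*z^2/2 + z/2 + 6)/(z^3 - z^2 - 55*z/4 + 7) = 2*(2*z^2 - z - 3)/(4*z^2 + 12*z - 7)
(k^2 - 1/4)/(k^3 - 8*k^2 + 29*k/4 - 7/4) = (2*k + 1)/(2*k^2 - 15*k + 7)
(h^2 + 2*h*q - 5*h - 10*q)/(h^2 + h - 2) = (h^2 + 2*h*q - 5*h - 10*q)/(h^2 + h - 2)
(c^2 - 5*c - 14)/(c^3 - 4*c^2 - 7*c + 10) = (c - 7)/(c^2 - 6*c + 5)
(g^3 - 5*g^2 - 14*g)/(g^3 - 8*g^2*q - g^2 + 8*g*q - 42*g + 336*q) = g*(-g - 2)/(-g^2 + 8*g*q - 6*g + 48*q)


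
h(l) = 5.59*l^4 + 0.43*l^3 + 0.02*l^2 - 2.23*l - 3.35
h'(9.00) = 16403.06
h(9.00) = 36967.66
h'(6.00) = 4874.21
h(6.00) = 7321.51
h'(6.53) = 6279.07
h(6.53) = 10266.67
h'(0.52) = 1.28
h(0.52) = -4.04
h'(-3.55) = -986.48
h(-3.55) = 873.40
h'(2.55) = 377.02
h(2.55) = 234.58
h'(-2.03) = -184.05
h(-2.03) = 92.59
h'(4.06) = 1515.60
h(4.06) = 1535.56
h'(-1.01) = -23.99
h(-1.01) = 4.30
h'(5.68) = 4137.10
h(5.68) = 5881.85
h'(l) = 22.36*l^3 + 1.29*l^2 + 0.04*l - 2.23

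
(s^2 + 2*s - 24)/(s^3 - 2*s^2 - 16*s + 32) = (s + 6)/(s^2 + 2*s - 8)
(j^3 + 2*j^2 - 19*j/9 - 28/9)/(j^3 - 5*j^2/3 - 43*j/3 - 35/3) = (j - 4/3)/(j - 5)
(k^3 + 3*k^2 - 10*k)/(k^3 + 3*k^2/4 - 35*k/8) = 8*(k^2 + 3*k - 10)/(8*k^2 + 6*k - 35)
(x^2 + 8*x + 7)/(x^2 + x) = (x + 7)/x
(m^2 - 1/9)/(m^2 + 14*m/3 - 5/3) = (m + 1/3)/(m + 5)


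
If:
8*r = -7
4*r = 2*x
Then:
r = -7/8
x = -7/4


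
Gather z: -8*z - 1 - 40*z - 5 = -48*z - 6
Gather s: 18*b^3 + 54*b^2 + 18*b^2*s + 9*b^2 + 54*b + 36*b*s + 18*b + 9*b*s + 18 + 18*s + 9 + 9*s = 18*b^3 + 63*b^2 + 72*b + s*(18*b^2 + 45*b + 27) + 27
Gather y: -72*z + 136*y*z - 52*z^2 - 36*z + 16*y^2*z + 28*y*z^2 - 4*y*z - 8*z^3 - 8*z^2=16*y^2*z + y*(28*z^2 + 132*z) - 8*z^3 - 60*z^2 - 108*z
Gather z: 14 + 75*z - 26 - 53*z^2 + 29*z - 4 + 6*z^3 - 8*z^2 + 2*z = 6*z^3 - 61*z^2 + 106*z - 16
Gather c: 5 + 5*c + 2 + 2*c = 7*c + 7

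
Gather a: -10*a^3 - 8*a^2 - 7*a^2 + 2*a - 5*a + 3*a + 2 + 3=-10*a^3 - 15*a^2 + 5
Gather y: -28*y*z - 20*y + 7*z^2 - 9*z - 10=y*(-28*z - 20) + 7*z^2 - 9*z - 10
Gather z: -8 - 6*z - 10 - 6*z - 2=-12*z - 20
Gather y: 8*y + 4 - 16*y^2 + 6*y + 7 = -16*y^2 + 14*y + 11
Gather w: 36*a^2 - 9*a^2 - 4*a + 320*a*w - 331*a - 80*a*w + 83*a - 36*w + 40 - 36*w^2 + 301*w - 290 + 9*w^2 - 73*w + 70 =27*a^2 - 252*a - 27*w^2 + w*(240*a + 192) - 180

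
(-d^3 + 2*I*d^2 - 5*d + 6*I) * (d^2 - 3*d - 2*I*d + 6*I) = -d^5 + 3*d^4 + 4*I*d^4 - d^3 - 12*I*d^3 + 3*d^2 + 16*I*d^2 + 12*d - 48*I*d - 36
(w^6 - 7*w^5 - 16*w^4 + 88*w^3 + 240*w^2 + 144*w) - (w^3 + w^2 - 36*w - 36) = w^6 - 7*w^5 - 16*w^4 + 87*w^3 + 239*w^2 + 180*w + 36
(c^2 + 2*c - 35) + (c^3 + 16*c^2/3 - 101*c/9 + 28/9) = c^3 + 19*c^2/3 - 83*c/9 - 287/9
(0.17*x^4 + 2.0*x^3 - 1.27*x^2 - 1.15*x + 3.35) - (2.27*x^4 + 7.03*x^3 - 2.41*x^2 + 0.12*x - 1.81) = -2.1*x^4 - 5.03*x^3 + 1.14*x^2 - 1.27*x + 5.16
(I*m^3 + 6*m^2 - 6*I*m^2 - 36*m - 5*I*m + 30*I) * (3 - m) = -I*m^4 - 6*m^3 + 9*I*m^3 + 54*m^2 - 13*I*m^2 - 108*m - 45*I*m + 90*I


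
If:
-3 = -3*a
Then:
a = 1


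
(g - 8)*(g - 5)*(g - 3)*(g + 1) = g^4 - 15*g^3 + 63*g^2 - 41*g - 120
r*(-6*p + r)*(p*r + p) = -6*p^2*r^2 - 6*p^2*r + p*r^3 + p*r^2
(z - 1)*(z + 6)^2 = z^3 + 11*z^2 + 24*z - 36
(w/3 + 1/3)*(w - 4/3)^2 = w^3/3 - 5*w^2/9 - 8*w/27 + 16/27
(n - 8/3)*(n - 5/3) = n^2 - 13*n/3 + 40/9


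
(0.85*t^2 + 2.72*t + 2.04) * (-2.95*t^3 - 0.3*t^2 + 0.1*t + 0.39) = -2.5075*t^5 - 8.279*t^4 - 6.749*t^3 - 0.00849999999999995*t^2 + 1.2648*t + 0.7956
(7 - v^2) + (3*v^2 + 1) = 2*v^2 + 8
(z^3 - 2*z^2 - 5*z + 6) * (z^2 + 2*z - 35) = z^5 - 44*z^3 + 66*z^2 + 187*z - 210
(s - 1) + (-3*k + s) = -3*k + 2*s - 1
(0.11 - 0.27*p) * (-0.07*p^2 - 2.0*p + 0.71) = 0.0189*p^3 + 0.5323*p^2 - 0.4117*p + 0.0781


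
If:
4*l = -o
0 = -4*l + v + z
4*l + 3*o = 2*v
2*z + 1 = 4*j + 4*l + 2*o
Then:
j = 5*z/8 + 1/4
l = z/8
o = -z/2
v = -z/2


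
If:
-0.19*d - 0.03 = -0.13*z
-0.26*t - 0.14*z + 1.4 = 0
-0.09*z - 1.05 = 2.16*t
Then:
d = 7.93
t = -0.98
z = 11.82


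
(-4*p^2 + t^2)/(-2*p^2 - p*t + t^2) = (2*p + t)/(p + t)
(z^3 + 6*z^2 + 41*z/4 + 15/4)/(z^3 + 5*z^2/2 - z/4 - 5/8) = 2*(z + 3)/(2*z - 1)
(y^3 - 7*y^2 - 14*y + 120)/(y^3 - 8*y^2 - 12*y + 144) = (y - 5)/(y - 6)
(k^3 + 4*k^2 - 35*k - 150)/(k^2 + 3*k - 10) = (k^2 - k - 30)/(k - 2)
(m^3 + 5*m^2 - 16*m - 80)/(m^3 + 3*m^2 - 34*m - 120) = (m - 4)/(m - 6)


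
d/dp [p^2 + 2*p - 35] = 2*p + 2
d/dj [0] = 0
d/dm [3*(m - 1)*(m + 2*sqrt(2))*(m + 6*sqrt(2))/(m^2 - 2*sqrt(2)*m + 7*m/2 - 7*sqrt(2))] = 6*(2*m^4 - 8*sqrt(2)*m^3 + 14*m^3 - 119*m^2 + 34*sqrt(2)*m^2 - 352*m + 28*sqrt(2)*m - 432*sqrt(2) + 392)/(4*m^4 - 16*sqrt(2)*m^3 + 28*m^3 - 112*sqrt(2)*m^2 + 81*m^2 - 196*sqrt(2)*m + 224*m + 392)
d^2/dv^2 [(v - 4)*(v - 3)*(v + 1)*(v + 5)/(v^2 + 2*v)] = 2*(v^6 + 6*v^5 + 12*v^4 + 83*v^3 + 180*v^2 + 360*v + 240)/(v^3*(v^3 + 6*v^2 + 12*v + 8))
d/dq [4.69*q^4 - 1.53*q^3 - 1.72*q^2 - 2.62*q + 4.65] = 18.76*q^3 - 4.59*q^2 - 3.44*q - 2.62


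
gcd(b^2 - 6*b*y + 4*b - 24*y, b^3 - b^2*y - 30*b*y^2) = -b + 6*y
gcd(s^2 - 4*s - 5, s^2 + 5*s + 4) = s + 1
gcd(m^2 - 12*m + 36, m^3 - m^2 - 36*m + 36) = m - 6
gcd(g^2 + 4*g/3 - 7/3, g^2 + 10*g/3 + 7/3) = g + 7/3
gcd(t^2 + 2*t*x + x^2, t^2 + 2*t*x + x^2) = t^2 + 2*t*x + x^2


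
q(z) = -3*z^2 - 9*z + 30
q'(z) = -6*z - 9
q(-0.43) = 33.32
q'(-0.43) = -6.42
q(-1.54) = 36.75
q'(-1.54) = 0.24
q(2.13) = -2.78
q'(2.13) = -21.78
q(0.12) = 28.88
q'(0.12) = -9.72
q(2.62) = -14.17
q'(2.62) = -24.72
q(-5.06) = -1.27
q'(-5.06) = 21.36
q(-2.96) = 30.36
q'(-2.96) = 8.76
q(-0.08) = 30.70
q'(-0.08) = -8.52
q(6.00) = -132.00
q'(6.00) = -45.00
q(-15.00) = -510.00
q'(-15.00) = 81.00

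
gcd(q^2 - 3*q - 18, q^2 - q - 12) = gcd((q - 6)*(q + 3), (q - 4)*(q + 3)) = q + 3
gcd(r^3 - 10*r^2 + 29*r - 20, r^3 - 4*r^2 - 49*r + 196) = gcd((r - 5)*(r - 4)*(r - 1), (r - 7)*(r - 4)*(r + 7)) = r - 4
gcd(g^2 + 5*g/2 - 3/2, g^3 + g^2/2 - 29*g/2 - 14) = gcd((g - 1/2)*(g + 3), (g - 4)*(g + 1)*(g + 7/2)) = 1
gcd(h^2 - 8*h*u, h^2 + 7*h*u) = h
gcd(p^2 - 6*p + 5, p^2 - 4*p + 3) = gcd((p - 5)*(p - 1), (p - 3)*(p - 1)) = p - 1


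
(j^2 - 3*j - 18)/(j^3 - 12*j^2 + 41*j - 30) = (j + 3)/(j^2 - 6*j + 5)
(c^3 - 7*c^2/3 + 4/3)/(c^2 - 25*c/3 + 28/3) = (3*c^3 - 7*c^2 + 4)/(3*c^2 - 25*c + 28)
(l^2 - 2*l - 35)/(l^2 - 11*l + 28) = (l + 5)/(l - 4)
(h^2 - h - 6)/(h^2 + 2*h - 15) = (h + 2)/(h + 5)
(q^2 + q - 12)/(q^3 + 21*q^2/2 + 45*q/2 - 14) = 2*(q - 3)/(2*q^2 + 13*q - 7)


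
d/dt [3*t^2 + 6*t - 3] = 6*t + 6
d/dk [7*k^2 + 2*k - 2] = 14*k + 2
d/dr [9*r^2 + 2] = 18*r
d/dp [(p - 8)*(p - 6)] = 2*p - 14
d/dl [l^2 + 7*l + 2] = 2*l + 7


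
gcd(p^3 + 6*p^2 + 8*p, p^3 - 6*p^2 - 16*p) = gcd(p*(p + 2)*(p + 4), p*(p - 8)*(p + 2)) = p^2 + 2*p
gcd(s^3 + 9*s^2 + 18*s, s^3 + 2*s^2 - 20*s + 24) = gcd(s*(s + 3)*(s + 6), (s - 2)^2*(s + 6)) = s + 6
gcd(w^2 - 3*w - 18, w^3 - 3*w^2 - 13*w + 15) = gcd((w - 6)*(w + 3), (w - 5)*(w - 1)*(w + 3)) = w + 3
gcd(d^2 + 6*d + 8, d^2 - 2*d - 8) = d + 2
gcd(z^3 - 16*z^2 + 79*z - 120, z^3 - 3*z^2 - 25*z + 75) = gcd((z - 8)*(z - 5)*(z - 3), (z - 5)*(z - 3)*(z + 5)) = z^2 - 8*z + 15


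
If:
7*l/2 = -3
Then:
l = -6/7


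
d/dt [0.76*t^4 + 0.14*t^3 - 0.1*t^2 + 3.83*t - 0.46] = 3.04*t^3 + 0.42*t^2 - 0.2*t + 3.83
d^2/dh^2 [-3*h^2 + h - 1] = -6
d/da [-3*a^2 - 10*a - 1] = -6*a - 10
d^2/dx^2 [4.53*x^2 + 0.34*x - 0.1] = 9.06000000000000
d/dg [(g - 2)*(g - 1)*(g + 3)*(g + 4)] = 4*g^3 + 12*g^2 - 14*g - 22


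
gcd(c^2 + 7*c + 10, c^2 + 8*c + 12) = c + 2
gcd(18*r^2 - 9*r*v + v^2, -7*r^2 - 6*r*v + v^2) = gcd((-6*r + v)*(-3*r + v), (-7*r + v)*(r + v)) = 1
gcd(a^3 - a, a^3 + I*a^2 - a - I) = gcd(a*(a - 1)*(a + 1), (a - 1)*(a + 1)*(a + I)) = a^2 - 1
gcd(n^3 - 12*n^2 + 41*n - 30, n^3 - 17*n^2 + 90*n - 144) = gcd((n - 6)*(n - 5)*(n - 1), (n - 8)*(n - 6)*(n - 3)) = n - 6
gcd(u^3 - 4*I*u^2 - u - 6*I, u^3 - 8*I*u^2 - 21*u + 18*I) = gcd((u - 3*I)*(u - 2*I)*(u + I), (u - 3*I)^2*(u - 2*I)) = u^2 - 5*I*u - 6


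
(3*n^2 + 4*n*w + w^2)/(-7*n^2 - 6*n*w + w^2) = (3*n + w)/(-7*n + w)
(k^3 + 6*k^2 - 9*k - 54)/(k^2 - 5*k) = (k^3 + 6*k^2 - 9*k - 54)/(k*(k - 5))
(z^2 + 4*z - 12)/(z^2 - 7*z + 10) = (z + 6)/(z - 5)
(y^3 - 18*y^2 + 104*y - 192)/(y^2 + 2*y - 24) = (y^2 - 14*y + 48)/(y + 6)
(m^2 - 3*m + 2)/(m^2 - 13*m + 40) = (m^2 - 3*m + 2)/(m^2 - 13*m + 40)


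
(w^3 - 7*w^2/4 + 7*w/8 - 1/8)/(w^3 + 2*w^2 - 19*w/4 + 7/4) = (4*w - 1)/(2*(2*w + 7))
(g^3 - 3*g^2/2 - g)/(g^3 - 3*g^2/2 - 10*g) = (-2*g^2 + 3*g + 2)/(-2*g^2 + 3*g + 20)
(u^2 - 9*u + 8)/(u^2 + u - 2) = (u - 8)/(u + 2)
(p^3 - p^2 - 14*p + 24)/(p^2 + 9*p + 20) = (p^2 - 5*p + 6)/(p + 5)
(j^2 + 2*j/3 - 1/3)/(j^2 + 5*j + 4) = (j - 1/3)/(j + 4)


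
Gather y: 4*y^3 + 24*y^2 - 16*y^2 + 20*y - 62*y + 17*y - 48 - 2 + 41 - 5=4*y^3 + 8*y^2 - 25*y - 14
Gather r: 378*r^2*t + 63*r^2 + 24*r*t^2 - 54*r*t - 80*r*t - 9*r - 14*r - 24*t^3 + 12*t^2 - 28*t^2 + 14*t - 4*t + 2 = r^2*(378*t + 63) + r*(24*t^2 - 134*t - 23) - 24*t^3 - 16*t^2 + 10*t + 2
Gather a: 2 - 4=-2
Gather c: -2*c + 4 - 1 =3 - 2*c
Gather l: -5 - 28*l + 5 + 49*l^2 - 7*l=49*l^2 - 35*l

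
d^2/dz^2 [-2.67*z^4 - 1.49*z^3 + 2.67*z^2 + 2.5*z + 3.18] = -32.04*z^2 - 8.94*z + 5.34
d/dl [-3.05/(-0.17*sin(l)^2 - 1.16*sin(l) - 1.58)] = -(1.037*sin(l) + 3.538)*cos(l)/(0.17*sin(l)^2 + 1.16*sin(l) + 1.58)^2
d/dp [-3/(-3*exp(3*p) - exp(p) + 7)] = (-27*exp(2*p) - 3)*exp(p)/(3*exp(3*p) + exp(p) - 7)^2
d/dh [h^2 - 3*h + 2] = 2*h - 3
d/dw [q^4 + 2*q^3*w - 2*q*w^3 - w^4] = 2*q^3 - 6*q*w^2 - 4*w^3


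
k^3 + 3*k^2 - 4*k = k*(k - 1)*(k + 4)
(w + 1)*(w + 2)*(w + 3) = w^3 + 6*w^2 + 11*w + 6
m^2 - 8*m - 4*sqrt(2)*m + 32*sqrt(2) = (m - 8)*(m - 4*sqrt(2))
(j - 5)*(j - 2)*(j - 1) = j^3 - 8*j^2 + 17*j - 10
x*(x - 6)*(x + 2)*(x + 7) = x^4 + 3*x^3 - 40*x^2 - 84*x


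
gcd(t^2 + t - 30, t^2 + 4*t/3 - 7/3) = 1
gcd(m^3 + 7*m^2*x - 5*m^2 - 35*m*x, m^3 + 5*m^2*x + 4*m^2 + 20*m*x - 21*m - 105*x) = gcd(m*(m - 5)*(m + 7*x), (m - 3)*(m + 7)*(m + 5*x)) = 1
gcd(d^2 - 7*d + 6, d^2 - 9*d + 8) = d - 1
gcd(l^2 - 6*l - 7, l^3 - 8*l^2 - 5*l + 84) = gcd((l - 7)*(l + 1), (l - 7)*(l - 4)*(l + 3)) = l - 7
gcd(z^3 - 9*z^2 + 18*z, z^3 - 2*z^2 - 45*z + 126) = z^2 - 9*z + 18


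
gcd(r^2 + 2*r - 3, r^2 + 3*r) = r + 3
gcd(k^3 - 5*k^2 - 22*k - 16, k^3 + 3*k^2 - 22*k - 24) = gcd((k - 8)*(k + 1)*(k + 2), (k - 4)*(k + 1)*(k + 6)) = k + 1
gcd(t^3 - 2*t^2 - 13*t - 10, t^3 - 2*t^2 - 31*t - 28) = t + 1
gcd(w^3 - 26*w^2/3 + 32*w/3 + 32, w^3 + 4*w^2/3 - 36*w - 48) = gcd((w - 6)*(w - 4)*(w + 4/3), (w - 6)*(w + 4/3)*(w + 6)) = w^2 - 14*w/3 - 8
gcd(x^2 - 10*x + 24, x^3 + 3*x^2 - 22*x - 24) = x - 4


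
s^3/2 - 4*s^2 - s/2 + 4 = (s/2 + 1/2)*(s - 8)*(s - 1)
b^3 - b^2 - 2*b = b*(b - 2)*(b + 1)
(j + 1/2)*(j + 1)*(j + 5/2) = j^3 + 4*j^2 + 17*j/4 + 5/4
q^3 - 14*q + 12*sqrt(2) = (q - 2*sqrt(2))*(q - sqrt(2))*(q + 3*sqrt(2))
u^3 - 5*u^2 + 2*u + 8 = (u - 4)*(u - 2)*(u + 1)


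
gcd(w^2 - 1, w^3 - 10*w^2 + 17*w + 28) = w + 1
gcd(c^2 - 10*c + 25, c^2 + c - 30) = c - 5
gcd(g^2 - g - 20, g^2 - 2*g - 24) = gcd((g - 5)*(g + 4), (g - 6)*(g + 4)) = g + 4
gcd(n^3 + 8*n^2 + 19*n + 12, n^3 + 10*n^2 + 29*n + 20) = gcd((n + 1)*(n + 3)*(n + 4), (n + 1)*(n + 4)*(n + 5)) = n^2 + 5*n + 4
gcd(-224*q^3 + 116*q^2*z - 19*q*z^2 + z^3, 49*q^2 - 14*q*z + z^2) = -7*q + z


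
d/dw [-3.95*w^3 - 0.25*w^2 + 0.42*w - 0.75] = -11.85*w^2 - 0.5*w + 0.42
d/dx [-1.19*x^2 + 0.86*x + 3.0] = 0.86 - 2.38*x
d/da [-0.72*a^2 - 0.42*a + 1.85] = -1.44*a - 0.42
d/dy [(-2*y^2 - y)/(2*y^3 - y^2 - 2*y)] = (4*y^2 + 4*y + 3)/(4*y^4 - 4*y^3 - 7*y^2 + 4*y + 4)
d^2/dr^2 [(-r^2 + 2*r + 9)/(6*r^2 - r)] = 6*(22*r^3 + 324*r^2 - 54*r + 3)/(r^3*(216*r^3 - 108*r^2 + 18*r - 1))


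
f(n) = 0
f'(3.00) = 0.00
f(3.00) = 0.00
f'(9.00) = 0.00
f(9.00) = 0.00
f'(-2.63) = 0.00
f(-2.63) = 0.00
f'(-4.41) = 0.00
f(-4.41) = 0.00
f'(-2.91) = 0.00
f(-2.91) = 0.00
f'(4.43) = 0.00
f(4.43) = 0.00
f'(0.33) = 0.00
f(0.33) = 0.00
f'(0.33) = 0.00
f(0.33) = 0.00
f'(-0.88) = 0.00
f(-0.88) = 0.00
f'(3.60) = 0.00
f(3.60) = 0.00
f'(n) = 0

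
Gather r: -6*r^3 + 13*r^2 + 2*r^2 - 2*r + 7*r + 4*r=-6*r^3 + 15*r^2 + 9*r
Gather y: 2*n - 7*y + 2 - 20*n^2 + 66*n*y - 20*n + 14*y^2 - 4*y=-20*n^2 - 18*n + 14*y^2 + y*(66*n - 11) + 2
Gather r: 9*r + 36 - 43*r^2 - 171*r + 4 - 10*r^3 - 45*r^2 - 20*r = -10*r^3 - 88*r^2 - 182*r + 40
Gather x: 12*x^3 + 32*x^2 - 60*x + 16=12*x^3 + 32*x^2 - 60*x + 16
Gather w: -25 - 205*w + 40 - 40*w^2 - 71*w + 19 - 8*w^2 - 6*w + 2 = -48*w^2 - 282*w + 36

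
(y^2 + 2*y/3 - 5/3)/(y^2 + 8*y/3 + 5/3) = (y - 1)/(y + 1)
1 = 1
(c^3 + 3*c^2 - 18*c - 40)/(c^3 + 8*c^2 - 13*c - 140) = (c + 2)/(c + 7)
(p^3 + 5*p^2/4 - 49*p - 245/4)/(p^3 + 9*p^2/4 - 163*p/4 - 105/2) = (p - 7)/(p - 6)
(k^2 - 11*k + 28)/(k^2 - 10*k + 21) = (k - 4)/(k - 3)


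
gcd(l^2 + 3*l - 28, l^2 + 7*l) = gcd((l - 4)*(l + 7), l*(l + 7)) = l + 7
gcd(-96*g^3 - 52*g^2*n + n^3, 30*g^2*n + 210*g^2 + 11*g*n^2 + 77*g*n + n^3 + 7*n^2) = 6*g + n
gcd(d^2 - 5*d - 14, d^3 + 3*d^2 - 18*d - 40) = d + 2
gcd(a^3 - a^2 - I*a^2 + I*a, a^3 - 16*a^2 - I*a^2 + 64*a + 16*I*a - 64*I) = a - I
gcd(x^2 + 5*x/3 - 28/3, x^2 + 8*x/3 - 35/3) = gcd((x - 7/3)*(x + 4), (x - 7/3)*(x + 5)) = x - 7/3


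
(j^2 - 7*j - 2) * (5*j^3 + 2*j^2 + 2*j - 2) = 5*j^5 - 33*j^4 - 22*j^3 - 20*j^2 + 10*j + 4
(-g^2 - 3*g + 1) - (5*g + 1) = -g^2 - 8*g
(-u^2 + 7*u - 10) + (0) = -u^2 + 7*u - 10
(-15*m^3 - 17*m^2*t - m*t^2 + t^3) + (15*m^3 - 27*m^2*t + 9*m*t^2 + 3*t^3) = -44*m^2*t + 8*m*t^2 + 4*t^3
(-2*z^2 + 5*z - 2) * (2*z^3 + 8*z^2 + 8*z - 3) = -4*z^5 - 6*z^4 + 20*z^3 + 30*z^2 - 31*z + 6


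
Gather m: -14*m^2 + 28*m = -14*m^2 + 28*m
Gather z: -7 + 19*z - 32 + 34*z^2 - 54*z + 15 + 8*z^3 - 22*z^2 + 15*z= 8*z^3 + 12*z^2 - 20*z - 24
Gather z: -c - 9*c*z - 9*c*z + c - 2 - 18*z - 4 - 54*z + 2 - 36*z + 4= z*(-18*c - 108)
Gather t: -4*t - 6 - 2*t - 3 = -6*t - 9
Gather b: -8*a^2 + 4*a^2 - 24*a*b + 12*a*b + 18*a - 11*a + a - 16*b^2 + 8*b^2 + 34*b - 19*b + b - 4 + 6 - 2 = -4*a^2 + 8*a - 8*b^2 + b*(16 - 12*a)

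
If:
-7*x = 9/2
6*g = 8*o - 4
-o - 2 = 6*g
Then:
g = -10/27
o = 2/9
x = -9/14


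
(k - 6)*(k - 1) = k^2 - 7*k + 6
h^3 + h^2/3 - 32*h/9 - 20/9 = (h - 2)*(h + 2/3)*(h + 5/3)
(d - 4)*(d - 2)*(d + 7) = d^3 + d^2 - 34*d + 56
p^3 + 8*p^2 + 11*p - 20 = (p - 1)*(p + 4)*(p + 5)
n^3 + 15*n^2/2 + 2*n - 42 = (n - 2)*(n + 7/2)*(n + 6)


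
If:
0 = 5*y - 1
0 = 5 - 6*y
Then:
No Solution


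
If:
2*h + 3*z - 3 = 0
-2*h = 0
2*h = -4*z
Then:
No Solution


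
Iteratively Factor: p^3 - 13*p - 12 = (p + 3)*(p^2 - 3*p - 4) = (p - 4)*(p + 3)*(p + 1)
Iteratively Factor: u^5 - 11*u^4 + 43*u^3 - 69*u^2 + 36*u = (u - 4)*(u^4 - 7*u^3 + 15*u^2 - 9*u) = (u - 4)*(u - 3)*(u^3 - 4*u^2 + 3*u) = (u - 4)*(u - 3)^2*(u^2 - u) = (u - 4)*(u - 3)^2*(u - 1)*(u)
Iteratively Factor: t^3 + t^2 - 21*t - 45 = (t - 5)*(t^2 + 6*t + 9) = (t - 5)*(t + 3)*(t + 3)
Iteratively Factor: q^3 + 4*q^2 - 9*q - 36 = (q + 4)*(q^2 - 9) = (q - 3)*(q + 4)*(q + 3)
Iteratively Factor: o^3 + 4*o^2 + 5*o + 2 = (o + 1)*(o^2 + 3*o + 2) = (o + 1)*(o + 2)*(o + 1)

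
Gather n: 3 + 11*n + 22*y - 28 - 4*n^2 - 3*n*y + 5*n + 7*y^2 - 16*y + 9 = -4*n^2 + n*(16 - 3*y) + 7*y^2 + 6*y - 16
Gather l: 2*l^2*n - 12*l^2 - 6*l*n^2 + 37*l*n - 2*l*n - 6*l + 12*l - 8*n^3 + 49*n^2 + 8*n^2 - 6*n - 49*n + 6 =l^2*(2*n - 12) + l*(-6*n^2 + 35*n + 6) - 8*n^3 + 57*n^2 - 55*n + 6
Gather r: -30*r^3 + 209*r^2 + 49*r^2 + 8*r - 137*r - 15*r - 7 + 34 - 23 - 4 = -30*r^3 + 258*r^2 - 144*r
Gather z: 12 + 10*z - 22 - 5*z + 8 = 5*z - 2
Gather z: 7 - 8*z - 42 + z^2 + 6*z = z^2 - 2*z - 35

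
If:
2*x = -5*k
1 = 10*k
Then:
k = 1/10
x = -1/4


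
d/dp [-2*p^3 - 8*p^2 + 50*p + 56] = -6*p^2 - 16*p + 50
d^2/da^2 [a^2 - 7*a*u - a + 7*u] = 2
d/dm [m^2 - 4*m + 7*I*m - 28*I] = 2*m - 4 + 7*I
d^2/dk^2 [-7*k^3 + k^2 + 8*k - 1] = 2 - 42*k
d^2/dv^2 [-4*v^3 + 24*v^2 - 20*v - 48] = 48 - 24*v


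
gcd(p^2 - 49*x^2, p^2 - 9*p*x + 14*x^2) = -p + 7*x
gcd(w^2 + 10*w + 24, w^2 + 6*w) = w + 6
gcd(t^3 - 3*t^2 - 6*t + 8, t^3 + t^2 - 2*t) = t^2 + t - 2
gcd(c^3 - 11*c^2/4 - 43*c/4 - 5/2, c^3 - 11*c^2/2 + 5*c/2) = c - 5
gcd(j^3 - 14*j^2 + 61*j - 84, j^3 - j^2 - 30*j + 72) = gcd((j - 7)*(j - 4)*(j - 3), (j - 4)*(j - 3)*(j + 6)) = j^2 - 7*j + 12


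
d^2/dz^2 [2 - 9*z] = 0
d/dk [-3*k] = -3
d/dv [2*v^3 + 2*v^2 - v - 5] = 6*v^2 + 4*v - 1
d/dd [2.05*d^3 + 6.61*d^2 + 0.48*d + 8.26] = 6.15*d^2 + 13.22*d + 0.48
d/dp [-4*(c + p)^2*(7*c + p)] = 12*(-5*c - p)*(c + p)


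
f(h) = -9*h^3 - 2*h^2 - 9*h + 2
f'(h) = -27*h^2 - 4*h - 9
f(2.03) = -99.80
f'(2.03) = -128.38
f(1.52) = -47.91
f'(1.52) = -77.46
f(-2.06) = 90.73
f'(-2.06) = -115.34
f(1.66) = -59.62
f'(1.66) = -90.04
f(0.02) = 1.82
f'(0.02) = -9.09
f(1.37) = -37.23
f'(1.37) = -65.16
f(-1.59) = 47.43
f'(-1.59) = -70.90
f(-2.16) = 102.81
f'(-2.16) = -126.33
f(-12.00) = 15374.00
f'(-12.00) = -3849.00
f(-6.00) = 1928.00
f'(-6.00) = -957.00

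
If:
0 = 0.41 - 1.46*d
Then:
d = 0.28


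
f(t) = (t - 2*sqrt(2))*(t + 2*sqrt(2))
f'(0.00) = 0.00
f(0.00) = -8.00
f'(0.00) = 0.00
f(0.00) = -8.00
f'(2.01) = 4.02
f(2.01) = -3.96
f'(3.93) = 7.86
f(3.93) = 7.44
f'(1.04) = 2.08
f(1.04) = -6.92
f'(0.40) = 0.80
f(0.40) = -7.84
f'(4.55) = 9.10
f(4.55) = 12.70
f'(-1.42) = -2.84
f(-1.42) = -5.98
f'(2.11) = 4.22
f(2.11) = -3.55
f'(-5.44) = -10.88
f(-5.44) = 21.59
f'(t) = 2*t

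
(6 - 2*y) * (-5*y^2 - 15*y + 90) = 10*y^3 - 270*y + 540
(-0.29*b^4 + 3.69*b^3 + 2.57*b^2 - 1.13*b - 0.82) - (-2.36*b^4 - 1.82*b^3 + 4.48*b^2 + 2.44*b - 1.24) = 2.07*b^4 + 5.51*b^3 - 1.91*b^2 - 3.57*b + 0.42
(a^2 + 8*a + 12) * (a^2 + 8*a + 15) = a^4 + 16*a^3 + 91*a^2 + 216*a + 180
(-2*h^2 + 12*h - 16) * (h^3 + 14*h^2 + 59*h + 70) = -2*h^5 - 16*h^4 + 34*h^3 + 344*h^2 - 104*h - 1120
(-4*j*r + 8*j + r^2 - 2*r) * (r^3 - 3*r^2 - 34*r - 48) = -4*j*r^4 + 20*j*r^3 + 112*j*r^2 - 80*j*r - 384*j + r^5 - 5*r^4 - 28*r^3 + 20*r^2 + 96*r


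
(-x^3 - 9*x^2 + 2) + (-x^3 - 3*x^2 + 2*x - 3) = -2*x^3 - 12*x^2 + 2*x - 1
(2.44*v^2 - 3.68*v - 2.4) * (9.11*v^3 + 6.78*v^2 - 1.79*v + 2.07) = 22.2284*v^5 - 16.9816*v^4 - 51.182*v^3 - 4.634*v^2 - 3.3216*v - 4.968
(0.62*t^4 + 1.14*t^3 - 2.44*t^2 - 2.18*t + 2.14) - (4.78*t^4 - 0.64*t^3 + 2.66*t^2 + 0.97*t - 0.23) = -4.16*t^4 + 1.78*t^3 - 5.1*t^2 - 3.15*t + 2.37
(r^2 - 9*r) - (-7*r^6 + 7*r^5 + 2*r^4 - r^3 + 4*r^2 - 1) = 7*r^6 - 7*r^5 - 2*r^4 + r^3 - 3*r^2 - 9*r + 1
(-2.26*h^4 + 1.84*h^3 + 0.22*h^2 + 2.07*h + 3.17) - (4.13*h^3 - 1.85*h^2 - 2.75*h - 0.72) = -2.26*h^4 - 2.29*h^3 + 2.07*h^2 + 4.82*h + 3.89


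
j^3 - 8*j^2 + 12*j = j*(j - 6)*(j - 2)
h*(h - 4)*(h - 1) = h^3 - 5*h^2 + 4*h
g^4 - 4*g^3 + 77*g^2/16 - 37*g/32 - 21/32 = (g - 7/4)*(g - 3/2)*(g - 1)*(g + 1/4)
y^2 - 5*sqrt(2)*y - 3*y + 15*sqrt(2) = (y - 3)*(y - 5*sqrt(2))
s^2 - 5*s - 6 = (s - 6)*(s + 1)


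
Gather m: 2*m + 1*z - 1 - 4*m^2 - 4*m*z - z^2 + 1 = -4*m^2 + m*(2 - 4*z) - z^2 + z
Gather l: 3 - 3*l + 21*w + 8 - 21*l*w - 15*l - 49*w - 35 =l*(-21*w - 18) - 28*w - 24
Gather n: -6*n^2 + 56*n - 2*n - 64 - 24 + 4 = -6*n^2 + 54*n - 84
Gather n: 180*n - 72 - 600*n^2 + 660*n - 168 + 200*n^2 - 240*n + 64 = -400*n^2 + 600*n - 176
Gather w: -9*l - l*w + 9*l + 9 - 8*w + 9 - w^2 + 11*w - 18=-w^2 + w*(3 - l)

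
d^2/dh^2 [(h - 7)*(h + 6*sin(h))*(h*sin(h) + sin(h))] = -h^3*sin(h) + 6*sqrt(2)*h^2*sin(h + pi/4) + 12*h^2*cos(2*h) + 13*h*sin(h) + 24*h*sin(2*h) - 24*h*cos(h) - 72*h*cos(2*h) - 12*sin(h) - 72*sin(2*h) - 14*cos(h) - 90*cos(2*h) + 6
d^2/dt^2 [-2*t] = 0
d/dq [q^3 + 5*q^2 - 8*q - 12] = 3*q^2 + 10*q - 8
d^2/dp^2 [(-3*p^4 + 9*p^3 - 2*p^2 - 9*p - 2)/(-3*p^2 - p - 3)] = 2*(27*p^6 + 27*p^5 + 90*p^4 + 219*p^3 + 81*p^2 - 468*p - 25)/(27*p^6 + 27*p^5 + 90*p^4 + 55*p^3 + 90*p^2 + 27*p + 27)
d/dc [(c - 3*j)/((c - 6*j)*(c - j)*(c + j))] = ((-c + 3*j)*(c - 6*j)*(c - j) + (-c + 3*j)*(c - 6*j)*(c + j) + (-c + 3*j)*(c - j)*(c + j) + (c - 6*j)*(c - j)*(c + j))/((c - 6*j)^2*(c - j)^2*(c + j)^2)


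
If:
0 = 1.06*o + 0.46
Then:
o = -0.43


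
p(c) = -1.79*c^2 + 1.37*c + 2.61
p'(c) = 1.37 - 3.58*c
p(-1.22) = -1.73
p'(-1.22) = 5.74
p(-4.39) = -37.90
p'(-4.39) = 17.09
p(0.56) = 2.82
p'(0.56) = -0.63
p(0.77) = 2.60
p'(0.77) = -1.39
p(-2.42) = -11.19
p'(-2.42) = 10.03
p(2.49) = -5.08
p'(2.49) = -7.54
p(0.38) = 2.87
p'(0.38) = 0.01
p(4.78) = -31.74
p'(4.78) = -15.74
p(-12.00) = -271.59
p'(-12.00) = 44.33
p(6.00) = -53.61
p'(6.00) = -20.11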